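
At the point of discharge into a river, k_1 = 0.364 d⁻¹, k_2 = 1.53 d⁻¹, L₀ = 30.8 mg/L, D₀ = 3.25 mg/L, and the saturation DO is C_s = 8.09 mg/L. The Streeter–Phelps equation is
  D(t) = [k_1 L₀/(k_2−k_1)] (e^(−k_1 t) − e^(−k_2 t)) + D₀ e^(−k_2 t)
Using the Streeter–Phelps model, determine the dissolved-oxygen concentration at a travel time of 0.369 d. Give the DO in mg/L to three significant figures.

DO ≈ 3.30 mg/L

k_1 L₀/(k_2−k_1) = 0.364×30.8/(1.53−0.364) = 11.21/1.166 = 9.615 mg/L.
e^(−k_1 t) = e^(−0.364×0.3690) = 0.8743; e^(−k_2 t) = e^(−1.53×0.3690) = 0.5686.
D = 9.615 × (0.8743 − 0.5686) + 3.25 × 0.5686 = 2.939 + 1.848 = 4.787 mg/L.
DO = C_s − D = 8.09 − 4.787 = 3.303 mg/L.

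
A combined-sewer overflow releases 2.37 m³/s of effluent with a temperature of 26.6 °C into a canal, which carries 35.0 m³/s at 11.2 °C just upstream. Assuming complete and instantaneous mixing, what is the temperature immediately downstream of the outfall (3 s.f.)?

Flow-weighted mixing: C = (Q_r C_r + Q_w C_w)/(Q_r + Q_w)
= (35.0×11.2 + 2.37×26.6)/(35.0 + 2.37) = 455.0/37.37 = 12.18 °C.

12.2 °C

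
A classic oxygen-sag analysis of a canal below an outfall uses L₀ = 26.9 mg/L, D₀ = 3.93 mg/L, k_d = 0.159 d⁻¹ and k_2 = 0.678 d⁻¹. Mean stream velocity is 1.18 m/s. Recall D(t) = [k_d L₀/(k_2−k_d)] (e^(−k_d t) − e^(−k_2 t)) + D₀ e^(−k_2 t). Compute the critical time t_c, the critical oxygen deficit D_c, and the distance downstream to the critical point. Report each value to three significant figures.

With k_2/k_d = 4.264 and 1 − D₀(k_2−k_d)/(k_d L₀) = 0.5231,
t_c = ln(4.264 × 0.5231) / (0.678 − 0.159) = ln(2.231) / 0.5190 = 0.8023/0.5190 = 1.546 d.
L(t_c) = L₀ e^(−k_d t_c) = 26.9 × 0.7821 = 21.04 mg/L, and at the critical point k_2 D_c = k_d L, so D_c = (0.159/0.678) × 21.04 = 4.934 mg/L.
x_c = v t_c = 1.18 m/s × 1.546 d × 86400 s/d = 157600 m ≈ 158 km.

t_c ≈ 1.55 d; D_c ≈ 4.93 mg/L; x_c ≈ 158 km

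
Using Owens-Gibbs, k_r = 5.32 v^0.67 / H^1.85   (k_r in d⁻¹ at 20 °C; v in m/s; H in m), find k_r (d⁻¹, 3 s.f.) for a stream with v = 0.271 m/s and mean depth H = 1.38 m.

k_r = 5.32 × 0.271^0.67 / 1.38^1.85 = 5.32 × 0.4170 / 1.815 = 1.222 d⁻¹.

k_r ≈ 1.22 d⁻¹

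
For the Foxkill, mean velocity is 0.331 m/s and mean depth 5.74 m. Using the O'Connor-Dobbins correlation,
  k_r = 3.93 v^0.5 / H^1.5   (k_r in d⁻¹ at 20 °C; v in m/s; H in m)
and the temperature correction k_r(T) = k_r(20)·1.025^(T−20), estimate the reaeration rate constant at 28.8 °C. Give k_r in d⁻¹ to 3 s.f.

k_r(20) = 3.93 × 0.331^0.5 / 5.74^1.5 = 3.93 × 0.5753 / 13.75 = 0.1644 d⁻¹.
k_r(28.8) = 0.1644 × 1.025^(28.8−20) = 0.1644 × 1.243 = 0.2043 d⁻¹.

k_r ≈ 0.204 d⁻¹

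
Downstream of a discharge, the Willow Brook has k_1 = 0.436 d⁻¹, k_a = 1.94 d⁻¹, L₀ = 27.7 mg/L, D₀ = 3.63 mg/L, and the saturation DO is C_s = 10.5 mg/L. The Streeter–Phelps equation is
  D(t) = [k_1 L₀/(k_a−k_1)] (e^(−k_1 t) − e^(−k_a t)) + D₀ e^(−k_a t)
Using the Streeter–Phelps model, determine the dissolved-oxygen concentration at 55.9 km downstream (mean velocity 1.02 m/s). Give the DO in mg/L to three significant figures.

Travel time t = x/v = 55.9 km / (1.02 m/s) = 55900 m / 1.02 m/s = 54800 s = 0.6343 d.
k_1 L₀/(k_a−k_1) = 0.436×27.7/(1.94−0.436) = 12.08/1.504 = 8.030 mg/L.
e^(−k_1 t) = e^(−0.436×0.6343) = 0.7584; e^(−k_a t) = e^(−1.94×0.6343) = 0.2921.
D = 8.030 × (0.7584 − 0.2921) + 3.63 × 0.2921 = 3.744 + 1.060 = 4.805 mg/L.
DO = C_s − D = 10.5 − 4.805 = 5.695 mg/L.

DO ≈ 5.70 mg/L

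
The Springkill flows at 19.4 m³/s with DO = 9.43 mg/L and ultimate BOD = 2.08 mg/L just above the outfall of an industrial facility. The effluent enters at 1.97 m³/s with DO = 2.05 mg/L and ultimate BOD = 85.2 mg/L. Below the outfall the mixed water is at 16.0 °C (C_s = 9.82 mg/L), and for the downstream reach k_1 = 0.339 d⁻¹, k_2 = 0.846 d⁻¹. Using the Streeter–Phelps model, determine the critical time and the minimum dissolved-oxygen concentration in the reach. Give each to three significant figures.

t_c ≈ 1.45 d; minimum DO ≈ 7.43 mg/L

Mixed DO = (19.4×9.43 + 1.97×2.05)/(19.4+1.97) = 187.0/21.37 = 8.750 mg/L.
Mixed L₀ = (19.4×2.08 + 1.97×85.2)/(21.37) = 208.2/21.37 = 9.742 mg/L.
Initial deficit D₀ = C_s − DO₀ = 9.82 − 8.750 = 1.070 mg/L.
t_c = (1/0.5070) ln[(0.846/0.339)(1 − 1.070×0.5070/(0.339×9.742))] = 1.972 × ln(2.086) = 1.450 d.
D_c = (0.339/0.846) × 9.742 × e^(−0.339×1.450) = 0.4007 × 9.742 × 0.6117 = 2.388 mg/L.
Minimum DO = 9.82 − 2.388 = 7.432 mg/L.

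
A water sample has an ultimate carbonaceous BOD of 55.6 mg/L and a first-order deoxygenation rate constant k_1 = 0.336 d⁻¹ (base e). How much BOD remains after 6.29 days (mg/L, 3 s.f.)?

L ≈ 6.72 mg/L

L_t = L₀ e^(−k_1 t) = 55.6 × e^(−0.336×6.29) = 55.6 × 0.1208 = 6.718 mg/L.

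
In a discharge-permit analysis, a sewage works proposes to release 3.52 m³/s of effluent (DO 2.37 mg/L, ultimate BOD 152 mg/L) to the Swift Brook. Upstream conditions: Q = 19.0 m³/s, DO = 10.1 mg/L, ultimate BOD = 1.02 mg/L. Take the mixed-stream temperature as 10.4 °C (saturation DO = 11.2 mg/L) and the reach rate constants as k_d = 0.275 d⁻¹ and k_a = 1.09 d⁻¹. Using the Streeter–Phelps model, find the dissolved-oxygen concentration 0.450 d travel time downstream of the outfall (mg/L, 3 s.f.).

DO ≈ 7.53 mg/L

Mixed DO = (19.0×10.1 + 3.52×2.37)/(19.0+3.52) = 200.2/22.52 = 8.892 mg/L.
Mixed L₀ = (19.0×1.02 + 3.52×152)/(22.52) = 554.4/22.52 = 24.62 mg/L.
Initial deficit D₀ = C_s − DO₀ = 11.2 − 8.892 = 2.308 mg/L.
D(0.450) = [0.275×24.62/(1.09−0.275)](e^(−0.275×0.450) − e^(−1.09×0.450)) + 2.308 e^(−1.09×0.450)
= 8.307 × (0.8836 − 0.6123) + 2.308 × 0.6123 = 3.667 mg/L.
DO = 11.2 − 3.667 = 7.533 mg/L.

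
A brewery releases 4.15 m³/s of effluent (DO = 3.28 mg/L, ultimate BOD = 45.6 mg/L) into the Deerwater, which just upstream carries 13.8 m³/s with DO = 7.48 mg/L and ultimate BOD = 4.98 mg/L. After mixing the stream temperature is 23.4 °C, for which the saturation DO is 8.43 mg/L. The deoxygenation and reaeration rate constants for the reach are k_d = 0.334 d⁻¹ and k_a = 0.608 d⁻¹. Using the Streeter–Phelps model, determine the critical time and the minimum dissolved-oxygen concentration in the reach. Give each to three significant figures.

Mixed DO = (13.8×7.48 + 4.15×3.28)/(13.8+4.15) = 116.8/17.95 = 6.509 mg/L.
Mixed L₀ = (13.8×4.98 + 4.15×45.6)/(17.95) = 258.0/17.95 = 14.37 mg/L.
Initial deficit D₀ = C_s − DO₀ = 8.43 − 6.509 = 1.921 mg/L.
t_c = (1/0.2740) ln[(0.608/0.334)(1 − 1.921×0.2740/(0.334×14.37))] = 3.650 × ln(1.621) = 1.762 d.
D_c = (0.334/0.608) × 14.37 × e^(−0.334×1.762) = 0.5493 × 14.37 × 0.5551 = 4.382 mg/L.
Minimum DO = 8.43 − 4.382 = 4.048 mg/L.

t_c ≈ 1.76 d; minimum DO ≈ 4.05 mg/L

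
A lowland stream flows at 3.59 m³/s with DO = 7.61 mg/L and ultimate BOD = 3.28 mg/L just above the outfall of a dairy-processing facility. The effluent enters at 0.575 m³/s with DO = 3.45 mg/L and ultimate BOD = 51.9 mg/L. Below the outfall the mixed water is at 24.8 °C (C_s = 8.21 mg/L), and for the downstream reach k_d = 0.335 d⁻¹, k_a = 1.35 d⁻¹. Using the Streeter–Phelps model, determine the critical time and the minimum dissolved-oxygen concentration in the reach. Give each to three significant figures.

t_c ≈ 0.939 d; minimum DO ≈ 6.40 mg/L

Mixed DO = (3.59×7.61 + 0.575×3.45)/(3.59+0.575) = 29.30/4.165 = 7.036 mg/L.
Mixed L₀ = (3.59×3.28 + 0.575×51.9)/(4.165) = 41.62/4.165 = 9.992 mg/L.
Initial deficit D₀ = C_s − DO₀ = 8.21 − 7.036 = 1.174 mg/L.
t_c = (1/1.015) ln[(1.35/0.335)(1 − 1.174×1.015/(0.335×9.992))] = 0.9852 × ln(2.595) = 0.9395 d.
D_c = (0.335/1.35) × 9.992 × e^(−0.335×0.9395) = 0.2481 × 9.992 × 0.7300 = 1.810 mg/L.
Minimum DO = 8.21 − 1.810 = 6.400 mg/L.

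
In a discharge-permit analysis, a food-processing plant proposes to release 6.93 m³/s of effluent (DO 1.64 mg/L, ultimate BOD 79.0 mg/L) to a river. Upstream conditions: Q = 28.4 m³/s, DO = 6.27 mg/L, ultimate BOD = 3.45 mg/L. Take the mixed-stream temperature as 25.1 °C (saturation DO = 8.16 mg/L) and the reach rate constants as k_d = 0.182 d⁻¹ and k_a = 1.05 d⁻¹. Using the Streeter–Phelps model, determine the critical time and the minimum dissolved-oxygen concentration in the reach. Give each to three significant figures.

t_c ≈ 0.509 d; minimum DO ≈ 5.27 mg/L

Mixed DO = (28.4×6.27 + 6.93×1.64)/(28.4+6.93) = 189.4/35.33 = 5.362 mg/L.
Mixed L₀ = (28.4×3.45 + 6.93×79.0)/(35.33) = 645.5/35.33 = 18.27 mg/L.
Initial deficit D₀ = C_s − DO₀ = 8.16 − 5.362 = 2.798 mg/L.
t_c = (1/0.8680) ln[(1.05/0.182)(1 − 2.798×0.8680/(0.182×18.27))] = 1.152 × ln(1.555) = 0.5086 d.
D_c = (0.182/1.05) × 18.27 × e^(−0.182×0.5086) = 0.1733 × 18.27 × 0.9116 = 2.887 mg/L.
Minimum DO = 8.16 − 2.887 = 5.273 mg/L.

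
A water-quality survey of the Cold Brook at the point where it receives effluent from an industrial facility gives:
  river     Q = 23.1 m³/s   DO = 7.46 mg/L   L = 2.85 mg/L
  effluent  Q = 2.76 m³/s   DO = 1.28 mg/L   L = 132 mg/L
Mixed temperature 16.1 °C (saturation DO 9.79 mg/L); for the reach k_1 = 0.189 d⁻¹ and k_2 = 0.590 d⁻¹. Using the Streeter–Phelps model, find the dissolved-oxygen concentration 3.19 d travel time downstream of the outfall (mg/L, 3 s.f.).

Mixed DO = (23.1×7.46 + 2.76×1.28)/(23.1+2.76) = 175.9/25.86 = 6.800 mg/L.
Mixed L₀ = (23.1×2.85 + 2.76×132)/(25.86) = 430.2/25.86 = 16.63 mg/L.
Initial deficit D₀ = C_s − DO₀ = 9.79 − 6.800 = 2.990 mg/L.
D(3.19) = [0.189×16.63/(0.590−0.189)](e^(−0.189×3.19) − e^(−0.590×3.19)) + 2.990 e^(−0.590×3.19)
= 7.840 × (0.5472 − 0.1523) + 2.990 × 0.1523 = 3.552 mg/L.
DO = 9.79 − 3.552 = 6.238 mg/L.

DO ≈ 6.24 mg/L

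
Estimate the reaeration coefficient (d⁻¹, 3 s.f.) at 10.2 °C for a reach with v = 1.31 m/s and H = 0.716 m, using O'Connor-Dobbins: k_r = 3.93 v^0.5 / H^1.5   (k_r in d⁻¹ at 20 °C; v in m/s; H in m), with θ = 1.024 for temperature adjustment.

k_r ≈ 5.88 d⁻¹

k_r(20) = 3.93 × 1.31^0.5 / 0.716^1.5 = 3.93 × 1.145 / 0.6059 = 7.424 d⁻¹.
k_r(10.2) = 7.424 × 1.024^(10.2−20) = 7.424 × 0.7926 = 5.885 d⁻¹.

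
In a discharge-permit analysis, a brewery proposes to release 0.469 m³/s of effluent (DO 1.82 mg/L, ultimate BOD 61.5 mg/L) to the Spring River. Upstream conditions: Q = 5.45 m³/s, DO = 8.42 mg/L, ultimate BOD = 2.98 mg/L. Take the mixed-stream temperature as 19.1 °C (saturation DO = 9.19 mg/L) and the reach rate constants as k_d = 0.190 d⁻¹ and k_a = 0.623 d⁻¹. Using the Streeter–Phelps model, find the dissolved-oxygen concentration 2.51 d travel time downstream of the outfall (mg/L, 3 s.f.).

DO ≈ 7.54 mg/L

Mixed DO = (5.45×8.42 + 0.469×1.82)/(5.45+0.469) = 46.74/5.919 = 7.897 mg/L.
Mixed L₀ = (5.45×2.98 + 0.469×61.5)/(5.919) = 45.08/5.919 = 7.617 mg/L.
Initial deficit D₀ = C_s − DO₀ = 9.19 − 7.897 = 1.293 mg/L.
D(2.51) = [0.190×7.617/(0.623−0.190)](e^(−0.190×2.51) − e^(−0.623×2.51)) + 1.293 e^(−0.623×2.51)
= 3.342 × (0.6207 − 0.2094) + 1.293 × 0.2094 = 1.646 mg/L.
DO = 9.19 − 1.646 = 7.544 mg/L.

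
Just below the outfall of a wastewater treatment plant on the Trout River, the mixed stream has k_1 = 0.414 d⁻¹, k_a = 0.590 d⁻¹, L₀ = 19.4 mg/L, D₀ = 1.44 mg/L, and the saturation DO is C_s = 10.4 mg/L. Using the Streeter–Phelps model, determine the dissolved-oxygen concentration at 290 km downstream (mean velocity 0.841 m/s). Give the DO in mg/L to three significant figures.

DO ≈ 5.85 mg/L

Travel time t = x/v = 290 km / (0.841 m/s) = 290000 m / 0.841 m/s = 344800 s = 3.991 d.
k_1 L₀/(k_a−k_1) = 0.414×19.4/(0.590−0.414) = 8.032/0.1760 = 45.63 mg/L.
e^(−k_1 t) = e^(−0.414×3.991) = 0.1916; e^(−k_a t) = e^(−0.590×3.991) = 0.09492.
D = 45.63 × (0.1916 − 0.09492) + 1.44 × 0.09492 = 4.412 + 0.1367 = 4.549 mg/L.
DO = C_s − D = 10.4 − 4.549 = 5.851 mg/L.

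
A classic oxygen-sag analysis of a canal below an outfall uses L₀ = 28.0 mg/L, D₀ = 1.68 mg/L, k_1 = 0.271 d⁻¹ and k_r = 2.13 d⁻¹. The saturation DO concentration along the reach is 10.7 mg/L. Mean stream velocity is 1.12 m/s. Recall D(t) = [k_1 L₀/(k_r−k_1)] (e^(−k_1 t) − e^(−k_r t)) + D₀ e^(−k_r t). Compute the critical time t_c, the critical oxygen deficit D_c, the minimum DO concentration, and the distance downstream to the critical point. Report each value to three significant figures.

t_c = [1/(k_r−k_1)] ln[(k_r/k_1)(1 − D₀(k_r−k_1)/(k_1 L₀))]
= [1/(2.13−0.271)] ln[(2.13/0.271)(1 − 1.68×1.859/(0.271×28.0))]
= (1/1.859) ln[7.860 × 0.5884] = 0.5379 × ln(4.625) = 0.5379 × 1.531 = 0.8238 d.
L(t_c) = L₀ e^(−k_1 t_c) = 28.0 × 0.7999 = 22.40 mg/L, and at the critical point k_r D_c = k_1 L, so D_c = (0.271/2.13) × 22.40 = 2.850 mg/L.
Minimum DO = C_s − D_c = 10.7 − 2.850 = 7.850 mg/L.
x_c = v t_c = 1.12 m/s × 0.8238 d × 86400 s/d = 79720 m ≈ 79.7 km.

t_c ≈ 0.824 d; D_c ≈ 2.85 mg/L; min DO ≈ 7.85 mg/L; x_c ≈ 79.7 km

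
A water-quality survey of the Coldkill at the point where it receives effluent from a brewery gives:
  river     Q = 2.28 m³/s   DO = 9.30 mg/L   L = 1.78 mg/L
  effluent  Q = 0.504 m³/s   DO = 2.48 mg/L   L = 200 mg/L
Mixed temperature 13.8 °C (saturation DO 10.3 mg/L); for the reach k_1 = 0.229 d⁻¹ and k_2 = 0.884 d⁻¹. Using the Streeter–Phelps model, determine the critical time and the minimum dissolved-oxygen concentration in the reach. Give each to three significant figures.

Mixed DO = (2.28×9.30 + 0.504×2.48)/(2.28+0.504) = 22.45/2.784 = 8.065 mg/L.
Mixed L₀ = (2.28×1.78 + 0.504×200)/(2.784) = 104.9/2.784 = 37.66 mg/L.
Initial deficit D₀ = C_s − DO₀ = 10.3 − 8.065 = 2.235 mg/L.
t_c = (1/0.6550) ln[(0.884/0.229)(1 − 2.235×0.6550/(0.229×37.66))] = 1.527 × ln(3.205) = 1.778 d.
D_c = (0.229/0.884) × 37.66 × e^(−0.229×1.778) = 0.2590 × 37.66 × 0.6655 = 6.493 mg/L.
Minimum DO = 10.3 − 6.493 = 3.807 mg/L.

t_c ≈ 1.78 d; minimum DO ≈ 3.81 mg/L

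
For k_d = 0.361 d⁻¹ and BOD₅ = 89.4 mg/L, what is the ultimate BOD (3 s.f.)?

L₀ ≈ 107 mg/L

BOD₅ = L₀(1 − e^(−5k_d)) ⇒ L₀ = BOD₅ / (1 − e^(−5×0.361))
= 89.4 / (1 − 0.1645) = 89.4 / 0.8355 = 107.0 mg/L.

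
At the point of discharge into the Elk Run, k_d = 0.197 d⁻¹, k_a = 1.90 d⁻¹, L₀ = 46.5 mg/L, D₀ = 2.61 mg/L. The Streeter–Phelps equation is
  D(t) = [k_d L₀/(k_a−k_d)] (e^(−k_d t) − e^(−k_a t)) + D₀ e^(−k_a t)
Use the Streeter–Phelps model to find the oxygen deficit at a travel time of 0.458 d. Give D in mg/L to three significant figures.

D ≈ 3.76 mg/L

k_d L₀/(k_a−k_d) = 0.197×46.5/(1.90−0.197) = 9.161/1.703 = 5.379 mg/L.
e^(−k_d t) = e^(−0.197×0.4580) = 0.9137; e^(−k_a t) = e^(−1.90×0.4580) = 0.4189.
D = 5.379 × (0.9137 − 0.4189) + 2.61 × 0.4189 = 2.662 + 1.093 = 3.755 mg/L.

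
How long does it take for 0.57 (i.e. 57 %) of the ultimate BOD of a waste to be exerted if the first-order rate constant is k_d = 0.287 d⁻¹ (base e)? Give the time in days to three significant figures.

t ≈ 2.94 d

y/L₀ = 1 − e^(−k_d t) = 0.57 ⇒ e^(−k_d t) = 0.430
t = −ln(0.430) / 0.287 = 0.8440 / 0.287 = 2.941 d.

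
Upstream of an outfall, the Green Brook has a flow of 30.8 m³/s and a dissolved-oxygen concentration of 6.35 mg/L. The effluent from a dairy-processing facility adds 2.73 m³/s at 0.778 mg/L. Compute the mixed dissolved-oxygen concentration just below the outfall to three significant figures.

Flow-weighted mixing: C = (Q_r C_r + Q_w C_w)/(Q_r + Q_w)
= (30.8×6.35 + 2.73×0.778)/(30.8 + 2.73) = 197.7/33.53 = 5.896 mg/L.

5.90 mg/L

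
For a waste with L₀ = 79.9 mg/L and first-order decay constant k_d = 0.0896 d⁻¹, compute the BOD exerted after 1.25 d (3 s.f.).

y_t = L₀(1 − e^(−k_d t)) = 79.9 × (1 − e^(−0.0896×1.25))
= 79.9 × (1 − 0.8940) = 79.9 × 0.1060 = 8.466 mg/L.

y ≈ 8.47 mg/L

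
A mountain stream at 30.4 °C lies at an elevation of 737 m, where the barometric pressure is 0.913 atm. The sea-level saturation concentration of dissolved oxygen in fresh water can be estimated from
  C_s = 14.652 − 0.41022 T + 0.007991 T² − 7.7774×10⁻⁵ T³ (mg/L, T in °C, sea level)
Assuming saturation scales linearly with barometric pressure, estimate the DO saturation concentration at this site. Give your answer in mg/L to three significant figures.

C_s ≈ 6.74 mg/L

At sea level: C_s = 14.652 − 0.41022×30.4 + 0.007991×30.4² − 7.7774×10⁻⁵×30.4³ = 7.381 mg/L.
Pressure correction: C_s' = 7.381 × 0.913 = 6.739 mg/L.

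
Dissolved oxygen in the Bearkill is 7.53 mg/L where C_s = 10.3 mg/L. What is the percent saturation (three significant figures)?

% saturation = C/C_s × 100 = 7.53/10.3 × 100 = 73.1 %.

73.1 % saturation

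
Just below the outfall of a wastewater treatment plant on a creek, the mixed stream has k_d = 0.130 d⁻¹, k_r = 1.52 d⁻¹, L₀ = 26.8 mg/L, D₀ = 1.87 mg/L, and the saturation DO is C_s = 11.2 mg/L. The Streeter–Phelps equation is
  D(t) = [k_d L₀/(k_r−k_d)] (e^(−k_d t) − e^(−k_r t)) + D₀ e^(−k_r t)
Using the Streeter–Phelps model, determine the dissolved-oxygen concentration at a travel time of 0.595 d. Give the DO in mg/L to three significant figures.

DO ≈ 9.14 mg/L

k_d L₀/(k_r−k_d) = 0.130×26.8/(1.52−0.130) = 3.484/1.390 = 2.506 mg/L.
e^(−k_d t) = e^(−0.130×0.5950) = 0.9256; e^(−k_r t) = e^(−1.52×0.5950) = 0.4048.
D = 2.506 × (0.9256 − 0.4048) + 1.87 × 0.4048 = 1.305 + 0.7569 = 2.062 mg/L.
DO = C_s − D = 11.2 − 2.062 = 9.138 mg/L.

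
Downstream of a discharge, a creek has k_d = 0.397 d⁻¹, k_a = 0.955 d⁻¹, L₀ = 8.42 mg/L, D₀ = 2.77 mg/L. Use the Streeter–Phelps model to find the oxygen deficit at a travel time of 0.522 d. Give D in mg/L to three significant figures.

k_d L₀/(k_a−k_d) = 0.397×8.42/(0.955−0.397) = 3.343/0.5580 = 5.991 mg/L.
e^(−k_d t) = e^(−0.397×0.5220) = 0.8128; e^(−k_a t) = e^(−0.955×0.5220) = 0.6074.
D = 5.991 × (0.8128 − 0.6074) + 2.77 × 0.6074 = 1.230 + 1.683 = 2.913 mg/L.

D ≈ 2.91 mg/L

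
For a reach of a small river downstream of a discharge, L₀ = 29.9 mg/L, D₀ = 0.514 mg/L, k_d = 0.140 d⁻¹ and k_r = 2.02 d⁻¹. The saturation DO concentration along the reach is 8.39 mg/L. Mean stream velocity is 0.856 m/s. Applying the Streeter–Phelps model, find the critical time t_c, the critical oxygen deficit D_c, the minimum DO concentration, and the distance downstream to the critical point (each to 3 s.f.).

t_c ≈ 1.28 d; D_c ≈ 1.73 mg/L; min DO ≈ 6.66 mg/L; x_c ≈ 94.7 km

With k_r/k_d = 14.43 and 1 − D₀(k_r−k_d)/(k_d L₀) = 0.7692,
t_c = ln(14.43 × 0.7692) / (2.02 − 0.140) = ln(11.10) / 1.880 = 2.407/1.880 = 1.280 d.
L(t_c) = L₀ e^(−k_d t_c) = 29.9 × 0.8359 = 24.99 mg/L, and at the critical point k_r D_c = k_d L, so D_c = (0.140/2.02) × 24.99 = 1.732 mg/L.
Minimum DO = C_s − D_c = 8.39 − 1.732 = 6.658 mg/L.
x_c = v t_c = 0.856 m/s × 1.280 d × 86400 s/d = 94680 m ≈ 94.7 km.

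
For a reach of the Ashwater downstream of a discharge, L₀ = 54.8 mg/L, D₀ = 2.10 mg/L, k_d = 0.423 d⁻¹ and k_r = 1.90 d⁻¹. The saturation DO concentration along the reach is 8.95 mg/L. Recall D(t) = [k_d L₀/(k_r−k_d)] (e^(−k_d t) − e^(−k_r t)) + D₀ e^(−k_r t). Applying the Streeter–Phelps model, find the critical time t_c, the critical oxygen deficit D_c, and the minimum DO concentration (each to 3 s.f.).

t_c ≈ 0.920 d; D_c ≈ 8.27 mg/L; min DO ≈ 0.682 mg/L

At the critical point dD/dt = 0, so k_d L₀ e^(−k_d t) = k_r D. Substituting D(t) from the Streeter–Phelps equation and solving for t gives
t_c = ln[(k_r/k_d)(1 − D₀(k_r−k_d)/(k_d L₀))] / (k_r−k_d).
Here k_r−k_d = 1.477 d⁻¹ and 1 − D₀(k_r−k_d)/(k_d L₀) = 1 − 2.10×1.477/(0.423×54.8) = 0.8662, so
t_c = ln(4.492 × 0.8662) / 1.477 = 1.359 / 1.477 = 0.9198 d.
D_c = (k_d/k_r) L₀ e^(−k_d t_c) = (0.423/1.90) × 54.8 × e^(−0.423×0.9198) = 0.2226 × 54.8 × 0.6777 = 8.268 mg/L.
Minimum DO = C_s − D_c = 8.95 − 8.268 = 0.6822 mg/L.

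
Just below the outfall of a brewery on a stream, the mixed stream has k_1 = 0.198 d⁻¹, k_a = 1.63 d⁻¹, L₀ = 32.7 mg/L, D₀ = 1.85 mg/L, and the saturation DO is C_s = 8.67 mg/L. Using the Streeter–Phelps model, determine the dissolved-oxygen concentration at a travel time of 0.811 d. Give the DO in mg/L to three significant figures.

k_1 L₀/(k_a−k_1) = 0.198×32.7/(1.63−0.198) = 6.475/1.432 = 4.521 mg/L.
e^(−k_1 t) = e^(−0.198×0.8110) = 0.8517; e^(−k_a t) = e^(−1.63×0.8110) = 0.2666.
D = 4.521 × (0.8517 − 0.2666) + 1.85 × 0.2666 = 2.645 + 0.4932 = 3.138 mg/L.
DO = C_s − D = 8.67 − 3.138 = 5.532 mg/L.

DO ≈ 5.53 mg/L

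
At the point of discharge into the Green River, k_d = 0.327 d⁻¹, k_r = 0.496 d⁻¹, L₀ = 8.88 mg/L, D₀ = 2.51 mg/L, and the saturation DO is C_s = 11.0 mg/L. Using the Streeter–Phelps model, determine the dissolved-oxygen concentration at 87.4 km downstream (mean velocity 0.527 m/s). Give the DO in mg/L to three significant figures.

Travel time t = x/v = 87.4 km / (0.527 m/s) = 87400 m / 0.527 m/s = 165800 s = 1.919 d.
k_d L₀/(k_r−k_d) = 0.327×8.88/(0.496−0.327) = 2.904/0.1690 = 17.18 mg/L.
e^(−k_d t) = e^(−0.327×1.919) = 0.5338; e^(−k_r t) = e^(−0.496×1.919) = 0.3859.
D = 17.18 × (0.5338 − 0.3859) + 2.51 × 0.3859 = 2.541 + 0.9687 = 3.510 mg/L.
DO = C_s − D = 11.0 − 3.510 = 7.490 mg/L.

DO ≈ 7.49 mg/L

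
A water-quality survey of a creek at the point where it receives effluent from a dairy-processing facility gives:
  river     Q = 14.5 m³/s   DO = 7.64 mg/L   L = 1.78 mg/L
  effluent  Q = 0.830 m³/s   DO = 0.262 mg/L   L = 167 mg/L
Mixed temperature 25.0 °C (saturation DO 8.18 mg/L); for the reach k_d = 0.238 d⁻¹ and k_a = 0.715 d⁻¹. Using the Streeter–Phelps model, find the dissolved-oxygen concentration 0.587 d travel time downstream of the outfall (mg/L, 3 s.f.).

DO ≈ 6.43 mg/L

Mixed DO = (14.5×7.64 + 0.830×0.262)/(14.5+0.830) = 111.0/15.33 = 7.241 mg/L.
Mixed L₀ = (14.5×1.78 + 0.830×167)/(15.33) = 164.4/15.33 = 10.73 mg/L.
Initial deficit D₀ = C_s − DO₀ = 8.18 − 7.241 = 0.9395 mg/L.
D(0.587) = [0.238×10.73/(0.715−0.238)](e^(−0.238×0.587) − e^(−0.715×0.587)) + 0.9395 e^(−0.715×0.587)
= 5.351 × (0.8696 − 0.6572) + 0.9395 × 0.6572 = 1.754 mg/L.
DO = 8.18 − 1.754 = 6.426 mg/L.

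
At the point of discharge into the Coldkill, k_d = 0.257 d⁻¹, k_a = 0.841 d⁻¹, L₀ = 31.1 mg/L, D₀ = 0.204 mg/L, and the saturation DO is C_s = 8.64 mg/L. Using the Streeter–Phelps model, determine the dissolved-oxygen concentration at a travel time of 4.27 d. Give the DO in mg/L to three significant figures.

k_d L₀/(k_a−k_d) = 0.257×31.1/(0.841−0.257) = 7.993/0.5840 = 13.69 mg/L.
e^(−k_d t) = e^(−0.257×4.270) = 0.3337; e^(−k_a t) = e^(−0.841×4.270) = 0.02757.
D = 13.69 × (0.3337 − 0.02757) + 0.204 × 0.02757 = 4.190 + 0.005624 = 4.196 mg/L.
DO = C_s − D = 8.64 − 4.196 = 4.444 mg/L.

DO ≈ 4.44 mg/L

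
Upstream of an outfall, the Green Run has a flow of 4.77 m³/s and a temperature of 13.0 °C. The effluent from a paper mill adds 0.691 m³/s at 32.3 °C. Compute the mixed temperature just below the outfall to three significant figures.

Flow-weighted mixing: C = (Q_r C_r + Q_w C_w)/(Q_r + Q_w)
= (4.77×13.0 + 0.691×32.3)/(4.77 + 0.691) = 84.33/5.461 = 15.44 °C.

15.4 °C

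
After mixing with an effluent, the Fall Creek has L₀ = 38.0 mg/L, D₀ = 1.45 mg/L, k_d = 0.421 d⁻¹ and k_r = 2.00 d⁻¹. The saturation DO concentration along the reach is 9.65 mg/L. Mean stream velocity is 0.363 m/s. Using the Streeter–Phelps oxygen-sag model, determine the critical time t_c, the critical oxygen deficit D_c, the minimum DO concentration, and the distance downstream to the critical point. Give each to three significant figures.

t_c ≈ 0.889 d; D_c ≈ 5.50 mg/L; min DO ≈ 4.15 mg/L; x_c ≈ 27.9 km

t_c = [1/(k_r−k_d)] ln[(k_r/k_d)(1 − D₀(k_r−k_d)/(k_d L₀))]
= [1/(2.00−0.421)] ln[(2.00/0.421)(1 − 1.45×1.579/(0.421×38.0))]
= (1/1.579) ln[4.751 × 0.8569] = 0.6333 × ln(4.071) = 0.6333 × 1.404 = 0.8891 d.
L(t_c) = L₀ e^(−k_d t_c) = 38.0 × 0.6878 = 26.14 mg/L, and at the critical point k_r D_c = k_d L, so D_c = (0.421/2.00) × 26.14 = 5.502 mg/L.
Minimum DO = C_s − D_c = 9.65 − 5.502 = 4.148 mg/L.
x_c = v t_c = 0.363 m/s × 0.8891 d × 86400 s/d = 27880 m ≈ 27.9 km.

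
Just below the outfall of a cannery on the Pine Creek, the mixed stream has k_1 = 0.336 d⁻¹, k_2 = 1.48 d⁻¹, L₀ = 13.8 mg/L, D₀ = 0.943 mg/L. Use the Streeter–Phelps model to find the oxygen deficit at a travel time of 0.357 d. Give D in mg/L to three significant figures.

k_1 L₀/(k_2−k_1) = 0.336×13.8/(1.48−0.336) = 4.637/1.144 = 4.053 mg/L.
e^(−k_1 t) = e^(−0.336×0.3570) = 0.8870; e^(−k_2 t) = e^(−1.48×0.3570) = 0.5896.
D = 4.053 × (0.8870 − 0.5896) + 0.943 × 0.5896 = 1.205 + 0.5560 = 1.761 mg/L.

D ≈ 1.76 mg/L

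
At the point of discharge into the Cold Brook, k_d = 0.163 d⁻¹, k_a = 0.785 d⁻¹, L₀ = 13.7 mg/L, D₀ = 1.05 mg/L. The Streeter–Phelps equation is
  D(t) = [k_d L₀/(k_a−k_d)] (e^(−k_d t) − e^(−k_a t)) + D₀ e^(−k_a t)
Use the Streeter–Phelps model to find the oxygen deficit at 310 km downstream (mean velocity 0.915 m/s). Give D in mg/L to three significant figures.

D ≈ 1.78 mg/L

Travel time t = x/v = 310 km / (0.915 m/s) = 310000 m / 0.915 m/s = 338800 s = 3.921 d.
k_d L₀/(k_a−k_d) = 0.163×13.7/(0.785−0.163) = 2.233/0.6220 = 3.590 mg/L.
e^(−k_d t) = e^(−0.163×3.921) = 0.5277; e^(−k_a t) = e^(−0.785×3.921) = 0.04604.
D = 3.590 × (0.5277 − 0.04604) + 1.05 × 0.04604 = 1.729 + 0.04834 = 1.778 mg/L.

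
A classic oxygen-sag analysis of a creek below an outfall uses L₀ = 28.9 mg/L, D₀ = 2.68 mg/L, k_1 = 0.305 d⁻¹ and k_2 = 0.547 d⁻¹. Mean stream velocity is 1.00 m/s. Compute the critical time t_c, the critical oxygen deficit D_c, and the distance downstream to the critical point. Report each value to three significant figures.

t_c ≈ 2.10 d; D_c ≈ 8.50 mg/L; x_c ≈ 181 km

At the critical point dD/dt = 0, so k_1 L₀ e^(−k_1 t) = k_2 D. Substituting D(t) from the Streeter–Phelps equation and solving for t gives
t_c = ln[(k_2/k_1)(1 − D₀(k_2−k_1)/(k_1 L₀))] / (k_2−k_1).
Here k_2−k_1 = 0.2420 d⁻¹ and 1 − D₀(k_2−k_1)/(k_1 L₀) = 1 − 2.68×0.2420/(0.305×28.9) = 0.9264, so
t_c = ln(1.793 × 0.9264) / 0.2420 = 0.5077 / 0.2420 = 2.098 d.
D_c = (k_1/k_2) L₀ e^(−k_1 t_c) = (0.305/0.547) × 28.9 × e^(−0.305×2.098) = 0.5576 × 28.9 × 0.5274 = 8.498 mg/L.
x_c = v t_c = 1.00 m/s × 2.098 d × 86400 s/d = 181300 m ≈ 181 km.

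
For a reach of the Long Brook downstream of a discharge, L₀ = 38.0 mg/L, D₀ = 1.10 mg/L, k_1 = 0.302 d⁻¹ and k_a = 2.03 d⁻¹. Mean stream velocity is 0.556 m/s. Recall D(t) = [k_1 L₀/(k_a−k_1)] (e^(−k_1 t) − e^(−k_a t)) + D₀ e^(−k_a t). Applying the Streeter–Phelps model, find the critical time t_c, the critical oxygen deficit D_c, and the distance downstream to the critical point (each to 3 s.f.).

With k_a/k_1 = 6.722 and 1 − D₀(k_a−k_1)/(k_1 L₀) = 0.8344,
t_c = ln(6.722 × 0.8344) / (2.03 − 0.302) = ln(5.608) / 1.728 = 1.724/1.728 = 0.9978 d.
D_c = (k_1/k_a) L₀ e^(−k_1 t_c) = (0.302/2.03) × 38.0 × e^(−0.302×0.9978) = 0.1488 × 38.0 × 0.7398 = 4.182 mg/L.
x_c = v t_c = 0.556 m/s × 0.9978 d × 86400 s/d = 47940 m ≈ 47.9 km.

t_c ≈ 0.998 d; D_c ≈ 4.18 mg/L; x_c ≈ 47.9 km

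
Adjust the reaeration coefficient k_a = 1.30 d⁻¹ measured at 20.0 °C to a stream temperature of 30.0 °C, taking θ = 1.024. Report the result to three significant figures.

k_a ≈ 1.65 d⁻¹

k_a(T₂) = k_a(T₁) · θ^(T₂−T₁) = 1.30 × 1.024^(30.0−20.0)
= 1.30 × 1.024^10.0 = 1.30 × 1.268 = 1.648 d⁻¹.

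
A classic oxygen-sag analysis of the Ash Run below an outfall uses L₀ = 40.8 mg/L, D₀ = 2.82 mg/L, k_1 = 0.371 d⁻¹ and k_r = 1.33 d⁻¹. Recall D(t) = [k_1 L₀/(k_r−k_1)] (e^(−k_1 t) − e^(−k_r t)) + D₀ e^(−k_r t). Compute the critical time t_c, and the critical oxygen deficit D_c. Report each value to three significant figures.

t_c ≈ 1.13 d; D_c ≈ 7.49 mg/L

t_c = [1/(k_r−k_1)] ln[(k_r/k_1)(1 − D₀(k_r−k_1)/(k_1 L₀))]
= [1/(1.33−0.371)] ln[(1.33/0.371)(1 − 2.82×0.9590/(0.371×40.8))]
= (1/0.9590) ln[3.585 × 0.8213] = 1.043 × ln(2.944) = 1.043 × 1.080 = 1.126 d.
D_c = (k_1/k_r) L₀ e^(−k_1 t_c) = (0.371/1.33) × 40.8 × e^(−0.371×1.126) = 0.2789 × 40.8 × 0.6585 = 7.495 mg/L.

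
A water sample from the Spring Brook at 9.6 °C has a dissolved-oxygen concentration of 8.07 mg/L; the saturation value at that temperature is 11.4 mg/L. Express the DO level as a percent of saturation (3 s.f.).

% saturation = C/C_s × 100 = 8.07/11.4 × 100 = 70.8 %.

70.8 % saturation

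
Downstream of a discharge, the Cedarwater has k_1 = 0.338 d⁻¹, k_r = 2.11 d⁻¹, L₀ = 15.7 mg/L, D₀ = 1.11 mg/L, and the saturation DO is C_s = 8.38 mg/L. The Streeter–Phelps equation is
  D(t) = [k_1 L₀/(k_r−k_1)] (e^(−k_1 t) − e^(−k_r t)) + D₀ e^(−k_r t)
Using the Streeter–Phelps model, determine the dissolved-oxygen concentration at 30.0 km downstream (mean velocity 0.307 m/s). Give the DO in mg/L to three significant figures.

DO ≈ 6.51 mg/L

Travel time t = x/v = 30.0 km / (0.307 m/s) = 30000 m / 0.307 m/s = 97720 s = 1.131 d.
k_1 L₀/(k_r−k_1) = 0.338×15.7/(2.11−0.338) = 5.307/1.772 = 2.995 mg/L.
e^(−k_1 t) = e^(−0.338×1.131) = 0.6823; e^(−k_r t) = e^(−2.11×1.131) = 0.09196.
D = 2.995 × (0.6823 − 0.09196) + 1.11 × 0.09196 = 1.768 + 0.1021 = 1.870 mg/L.
DO = C_s − D = 8.38 − 1.870 = 6.510 mg/L.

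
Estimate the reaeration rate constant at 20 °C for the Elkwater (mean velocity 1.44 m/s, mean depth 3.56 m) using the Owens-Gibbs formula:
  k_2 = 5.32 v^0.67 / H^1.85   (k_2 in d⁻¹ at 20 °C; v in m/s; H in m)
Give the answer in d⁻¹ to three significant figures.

k_2 ≈ 0.648 d⁻¹

k_2 = 5.32 × 1.44^0.67 / 3.56^1.85 = 5.32 × 1.277 / 10.48 = 0.6484 d⁻¹.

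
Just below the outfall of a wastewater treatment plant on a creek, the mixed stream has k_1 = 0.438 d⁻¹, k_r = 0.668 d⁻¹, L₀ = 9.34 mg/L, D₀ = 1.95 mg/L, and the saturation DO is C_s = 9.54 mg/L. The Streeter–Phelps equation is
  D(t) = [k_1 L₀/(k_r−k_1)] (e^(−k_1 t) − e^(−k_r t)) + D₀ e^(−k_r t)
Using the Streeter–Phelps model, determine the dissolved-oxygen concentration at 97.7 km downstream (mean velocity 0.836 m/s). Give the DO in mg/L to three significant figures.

Travel time t = x/v = 97.7 km / (0.836 m/s) = 97700 m / 0.836 m/s = 116900 s = 1.353 d.
k_1 L₀/(k_r−k_1) = 0.438×9.34/(0.668−0.438) = 4.091/0.2300 = 17.79 mg/L.
e^(−k_1 t) = e^(−0.438×1.353) = 0.5530; e^(−k_r t) = e^(−0.668×1.353) = 0.4051.
D = 17.79 × (0.5530 − 0.4051) + 1.95 × 0.4051 = 2.630 + 0.7900 = 3.420 mg/L.
DO = C_s − D = 9.54 − 3.420 = 6.120 mg/L.

DO ≈ 6.12 mg/L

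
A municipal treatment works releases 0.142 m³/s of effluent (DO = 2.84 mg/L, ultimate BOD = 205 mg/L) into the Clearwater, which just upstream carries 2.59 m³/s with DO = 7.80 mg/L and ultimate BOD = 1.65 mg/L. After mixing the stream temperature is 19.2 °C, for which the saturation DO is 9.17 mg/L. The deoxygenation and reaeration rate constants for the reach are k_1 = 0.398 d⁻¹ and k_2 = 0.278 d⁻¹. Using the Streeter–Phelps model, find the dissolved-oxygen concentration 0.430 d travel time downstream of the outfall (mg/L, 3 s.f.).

DO ≈ 5.92 mg/L

Mixed DO = (2.59×7.80 + 0.142×2.84)/(2.59+0.142) = 20.61/2.732 = 7.542 mg/L.
Mixed L₀ = (2.59×1.65 + 0.142×205)/(2.732) = 33.38/2.732 = 12.22 mg/L.
Initial deficit D₀ = C_s − DO₀ = 9.17 − 7.542 = 1.628 mg/L.
D(0.430) = [0.398×12.22/(0.278−0.398)](e^(−0.398×0.430) − e^(−0.278×0.430)) + 1.628 e^(−0.278×0.430)
= -40.53 × (0.8427 − 0.8873) + 1.628 × 0.8873 = 3.253 mg/L.
DO = 9.17 − 3.253 = 5.917 mg/L.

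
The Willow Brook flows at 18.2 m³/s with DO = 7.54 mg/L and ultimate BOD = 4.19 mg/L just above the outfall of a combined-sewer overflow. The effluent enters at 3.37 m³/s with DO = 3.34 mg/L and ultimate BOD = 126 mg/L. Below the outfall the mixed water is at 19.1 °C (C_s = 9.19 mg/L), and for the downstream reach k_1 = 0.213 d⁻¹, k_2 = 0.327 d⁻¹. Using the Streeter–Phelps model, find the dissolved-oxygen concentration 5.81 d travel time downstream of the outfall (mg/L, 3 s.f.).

Mixed DO = (18.2×7.54 + 3.37×3.34)/(18.2+3.37) = 148.5/21.57 = 6.884 mg/L.
Mixed L₀ = (18.2×4.19 + 3.37×126)/(21.57) = 500.9/21.57 = 23.22 mg/L.
Initial deficit D₀ = C_s − DO₀ = 9.19 − 6.884 = 2.306 mg/L.
D(5.81) = [0.213×23.22/(0.327−0.213)](e^(−0.213×5.81) − e^(−0.327×5.81)) + 2.306 e^(−0.327×5.81)
= 43.39 × (0.2901 − 0.1496) + 2.306 × 0.1496 = 6.441 mg/L.
DO = 9.19 − 6.441 = 2.749 mg/L.

DO ≈ 2.75 mg/L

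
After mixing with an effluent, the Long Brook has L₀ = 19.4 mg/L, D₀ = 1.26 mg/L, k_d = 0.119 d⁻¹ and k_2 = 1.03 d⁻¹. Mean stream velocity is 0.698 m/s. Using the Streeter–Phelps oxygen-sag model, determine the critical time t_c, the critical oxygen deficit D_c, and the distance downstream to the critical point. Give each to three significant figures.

t_c = [1/(k_2−k_d)] ln[(k_2/k_d)(1 − D₀(k_2−k_d)/(k_d L₀))]
= [1/(1.03−0.119)] ln[(1.03/0.119)(1 − 1.26×0.9110/(0.119×19.4))]
= (1/0.9110) ln[8.655 × 0.5028] = 1.098 × ln(4.352) = 1.098 × 1.471 = 1.614 d.
L(t_c) = L₀ e^(−k_d t_c) = 19.4 × 0.8252 = 16.01 mg/L, and at the critical point k_2 D_c = k_d L, so D_c = (0.119/1.03) × 16.01 = 1.850 mg/L.
x_c = v t_c = 0.698 m/s × 1.614 d × 86400 s/d = 97350 m ≈ 97.4 km.

t_c ≈ 1.61 d; D_c ≈ 1.85 mg/L; x_c ≈ 97.4 km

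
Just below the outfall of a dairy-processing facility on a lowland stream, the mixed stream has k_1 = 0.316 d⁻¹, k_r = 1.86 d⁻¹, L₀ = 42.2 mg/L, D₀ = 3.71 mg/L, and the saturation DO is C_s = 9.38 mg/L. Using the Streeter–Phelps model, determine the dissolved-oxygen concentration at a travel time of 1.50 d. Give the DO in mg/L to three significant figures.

k_1 L₀/(k_r−k_1) = 0.316×42.2/(1.86−0.316) = 13.34/1.544 = 8.637 mg/L.
e^(−k_1 t) = e^(−0.316×1.500) = 0.6225; e^(−k_r t) = e^(−1.86×1.500) = 0.06142.
D = 8.637 × (0.6225 − 0.06142) + 3.71 × 0.06142 = 4.846 + 0.2279 = 5.074 mg/L.
DO = C_s − D = 9.38 − 5.074 = 4.306 mg/L.

DO ≈ 4.31 mg/L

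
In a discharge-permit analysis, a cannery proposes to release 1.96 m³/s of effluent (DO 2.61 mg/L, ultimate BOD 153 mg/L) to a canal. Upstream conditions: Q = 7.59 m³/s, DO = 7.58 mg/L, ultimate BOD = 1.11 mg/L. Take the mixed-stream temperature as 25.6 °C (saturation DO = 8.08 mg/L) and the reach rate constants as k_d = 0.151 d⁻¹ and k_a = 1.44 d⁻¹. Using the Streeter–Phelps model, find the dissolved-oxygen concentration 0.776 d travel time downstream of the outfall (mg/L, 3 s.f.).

Mixed DO = (7.59×7.58 + 1.96×2.61)/(7.59+1.96) = 62.65/9.550 = 6.560 mg/L.
Mixed L₀ = (7.59×1.11 + 1.96×153)/(9.550) = 308.3/9.550 = 32.28 mg/L.
Initial deficit D₀ = C_s − DO₀ = 8.08 − 6.560 = 1.520 mg/L.
D(0.776) = [0.151×32.28/(1.44−0.151)](e^(−0.151×0.776) − e^(−1.44×0.776)) + 1.520 e^(−1.44×0.776)
= 3.782 × (0.8894 − 0.3271) + 1.520 × 0.3271 = 2.624 mg/L.
DO = 8.08 − 2.624 = 5.456 mg/L.

DO ≈ 5.46 mg/L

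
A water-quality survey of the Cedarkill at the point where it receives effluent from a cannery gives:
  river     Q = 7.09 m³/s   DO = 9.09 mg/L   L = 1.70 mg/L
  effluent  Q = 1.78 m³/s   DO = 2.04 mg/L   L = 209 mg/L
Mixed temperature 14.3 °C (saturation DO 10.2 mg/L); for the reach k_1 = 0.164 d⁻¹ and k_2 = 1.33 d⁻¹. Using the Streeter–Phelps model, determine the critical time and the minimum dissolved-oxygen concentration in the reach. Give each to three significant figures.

t_c ≈ 1.34 d; minimum DO ≈ 5.91 mg/L

Mixed DO = (7.09×9.09 + 1.78×2.04)/(7.09+1.78) = 68.08/8.870 = 7.675 mg/L.
Mixed L₀ = (7.09×1.70 + 1.78×209)/(8.870) = 384.1/8.870 = 43.30 mg/L.
Initial deficit D₀ = C_s − DO₀ = 10.2 − 7.675 = 2.525 mg/L.
t_c = (1/1.166) ln[(1.33/0.164)(1 − 2.525×1.166/(0.164×43.30))] = 0.8576 × ln(4.748) = 1.336 d.
D_c = (0.164/1.33) × 43.30 × e^(−0.164×1.336) = 0.1233 × 43.30 × 0.8032 = 4.289 mg/L.
Minimum DO = 10.2 − 4.289 = 5.911 mg/L.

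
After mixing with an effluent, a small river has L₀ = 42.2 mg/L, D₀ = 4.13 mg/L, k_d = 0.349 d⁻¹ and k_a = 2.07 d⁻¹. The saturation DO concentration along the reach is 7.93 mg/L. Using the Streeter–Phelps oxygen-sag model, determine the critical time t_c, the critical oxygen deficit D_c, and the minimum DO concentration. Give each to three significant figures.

With k_a/k_d = 5.931 and 1 − D₀(k_a−k_d)/(k_d L₀) = 0.5174,
t_c = ln(5.931 × 0.5174) / (2.07 − 0.349) = ln(3.069) / 1.721 = 1.121/1.721 = 0.6515 d.
L(t_c) = L₀ e^(−k_d t_c) = 42.2 × 0.7966 = 33.62 mg/L, and at the critical point k_a D_c = k_d L, so D_c = (0.349/2.07) × 33.62 = 5.668 mg/L.
Minimum DO = C_s − D_c = 7.93 − 5.668 = 2.262 mg/L.

t_c ≈ 0.652 d; D_c ≈ 5.67 mg/L; min DO ≈ 2.26 mg/L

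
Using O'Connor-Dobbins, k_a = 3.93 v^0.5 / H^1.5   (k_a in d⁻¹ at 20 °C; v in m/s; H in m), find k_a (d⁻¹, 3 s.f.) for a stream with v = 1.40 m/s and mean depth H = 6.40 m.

k_a ≈ 0.287 d⁻¹

k_a = 3.93 × 1.40^0.5 / 6.40^1.5 = 3.93 × 1.183 / 16.19 = 0.2872 d⁻¹.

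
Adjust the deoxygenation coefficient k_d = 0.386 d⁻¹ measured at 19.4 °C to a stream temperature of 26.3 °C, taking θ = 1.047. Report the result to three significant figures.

k_d ≈ 0.530 d⁻¹

k_d(T₂) = k_d(T₁) · θ^(T₂−T₁) = 0.386 × 1.047^(26.3−19.4)
= 0.386 × 1.047^6.90 = 0.386 × 1.373 = 0.5299 d⁻¹.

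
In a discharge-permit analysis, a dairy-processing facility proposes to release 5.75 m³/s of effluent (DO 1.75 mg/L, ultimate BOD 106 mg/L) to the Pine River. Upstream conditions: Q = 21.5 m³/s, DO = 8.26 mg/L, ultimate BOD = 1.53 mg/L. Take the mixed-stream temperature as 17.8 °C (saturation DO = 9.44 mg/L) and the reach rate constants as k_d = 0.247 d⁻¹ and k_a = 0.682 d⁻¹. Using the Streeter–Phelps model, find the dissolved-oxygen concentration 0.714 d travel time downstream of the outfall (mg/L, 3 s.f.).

DO ≈ 4.87 mg/L

Mixed DO = (21.5×8.26 + 5.75×1.75)/(21.5+5.75) = 187.7/27.25 = 6.886 mg/L.
Mixed L₀ = (21.5×1.53 + 5.75×106)/(27.25) = 642.4/27.25 = 23.57 mg/L.
Initial deficit D₀ = C_s − DO₀ = 9.44 − 6.886 = 2.554 mg/L.
D(0.714) = [0.247×23.57/(0.682−0.247)](e^(−0.247×0.714) − e^(−0.682×0.714)) + 2.554 e^(−0.682×0.714)
= 13.39 × (0.8383 − 0.6145) + 2.554 × 0.6145 = 4.565 mg/L.
DO = 9.44 − 4.565 = 4.875 mg/L.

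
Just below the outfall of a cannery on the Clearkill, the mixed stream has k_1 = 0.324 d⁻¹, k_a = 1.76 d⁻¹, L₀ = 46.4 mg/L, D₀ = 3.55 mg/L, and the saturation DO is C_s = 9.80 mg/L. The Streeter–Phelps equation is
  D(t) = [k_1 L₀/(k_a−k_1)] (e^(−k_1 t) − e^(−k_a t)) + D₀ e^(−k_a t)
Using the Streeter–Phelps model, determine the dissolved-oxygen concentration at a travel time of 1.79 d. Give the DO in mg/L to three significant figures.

DO ≈ 4.23 mg/L

k_1 L₀/(k_a−k_1) = 0.324×46.4/(1.76−0.324) = 15.03/1.436 = 10.47 mg/L.
e^(−k_1 t) = e^(−0.324×1.790) = 0.5599; e^(−k_a t) = e^(−1.76×1.790) = 0.04283.
D = 10.47 × (0.5599 − 0.04283) + 3.55 × 0.04283 = 5.413 + 0.1521 = 5.565 mg/L.
DO = C_s − D = 9.80 − 5.565 = 4.235 mg/L.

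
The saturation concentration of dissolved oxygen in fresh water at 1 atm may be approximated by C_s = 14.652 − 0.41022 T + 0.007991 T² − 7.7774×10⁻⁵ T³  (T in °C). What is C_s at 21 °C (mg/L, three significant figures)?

C_s = 14.652 − 0.41022×21 + 0.007991×21² − 7.7774×10⁻⁵×21³ = 8.841 mg/L.

C_s ≈ 8.84 mg/L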